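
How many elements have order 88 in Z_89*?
Number of primitive roots mod 89 = φ(p-1) = φ(88) = 40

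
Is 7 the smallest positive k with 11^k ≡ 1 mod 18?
Powers of 11 mod 18: 11^1≡11, 11^2≡13, 11^3≡17, 11^4≡7, 11^5≡5, 11^6≡1. Already 11^6≡1, so the order is 6 < 7. No, the actual order is 6.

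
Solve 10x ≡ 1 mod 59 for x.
Since 59 is prime, by Fermat 10^(-1) ≡ 10^{57} ≡ 6 mod 59. Verify: 10 × 6 = 60 ≡ 1 mod 59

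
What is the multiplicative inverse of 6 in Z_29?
Since 29 is prime, by Fermat 6^(-1) ≡ 6^{27} ≡ 5 (mod 29). Verify: 6 × 5 = 30 ≡ 1 (mod 29)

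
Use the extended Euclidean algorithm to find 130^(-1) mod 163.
Extended GCD: 130(79) + 163(-63) = 1. So 130^(-1) ≡ 79 (mod 163). Verify: 130 × 79 = 10270 ≡ 1 (mod 163)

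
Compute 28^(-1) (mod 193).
Since 193 is prime, by Fermat 28^(-1) ≡ 28^{191} ≡ 131 (mod 193). Verify: 28 × 131 = 3668 ≡ 1 (mod 193)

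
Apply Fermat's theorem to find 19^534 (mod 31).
By Fermat: 19^{30} ≡ 1 (mod 31). 534 ≡ 24 (mod 30). So 19^{534} ≡ 19^{24} ≡ 16 (mod 31)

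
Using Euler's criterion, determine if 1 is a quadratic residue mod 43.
By Euler's criterion: 1^{21} ≡ 1 mod 43. Since this equals 1, 1 is a QR.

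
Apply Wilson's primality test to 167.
(166)! mod 167 = 166. Since 166 ≡ -1 (mod 167), 167 is prime.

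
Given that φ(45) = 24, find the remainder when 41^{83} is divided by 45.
By Euler: 41^{24} ≡ 1 mod 45 since gcd(41, 45) = 1. 83 = 3×24 + 11. So 41^{83} ≡ 41^{11} ≡ 11 mod 45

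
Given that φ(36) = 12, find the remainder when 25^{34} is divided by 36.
By Euler: 25^{12} ≡ 1 mod 36 since gcd(25, 36) = 1. 34 = 2×12 + 10. So 25^{34} ≡ 25^{10} ≡ 25 mod 36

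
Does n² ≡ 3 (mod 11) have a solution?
By Euler's criterion: 3^{5} ≡ 1 (mod 11). Since this equals 1, 3 is a QR.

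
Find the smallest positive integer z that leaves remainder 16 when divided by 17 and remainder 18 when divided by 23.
M = 17 × 23 = 391. M₁ = 23, y₁ ≡ 3 mod 17. M₂ = 17, y₂ ≡ 19 mod 23. z = 16×23×3 + 18×17×19 ≡ 271 mod 391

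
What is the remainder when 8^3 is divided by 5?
8^{3} = 512 ≡ 2 mod 5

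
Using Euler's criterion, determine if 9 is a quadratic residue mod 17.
By Euler's criterion: 9^{8} ≡ 1 mod 17. Since this equals 1, 9 is a QR.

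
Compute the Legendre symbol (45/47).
(45/47) = 45^{23} mod 47 = -1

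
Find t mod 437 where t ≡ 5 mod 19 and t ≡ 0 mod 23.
M = 19 × 23 = 437. M₁ = 23, y₁ ≡ 5 mod 19. M₂ = 19, y₂ ≡ 17 mod 23. t = 5×23×5 + 0×19×17 ≡ 138 mod 437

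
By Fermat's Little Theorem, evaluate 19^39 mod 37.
By Fermat: 19^{36} ≡ 1 mod 37. So 19^{39} = 19^{36} · 19^{3} ≡ 19^{3} ≡ 14 mod 37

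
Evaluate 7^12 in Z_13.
Using Fermat: 7^{12} ≡ 1 mod 13. 12 ≡ 0 mod 12. So 7^{12} ≡ 7^{0} ≡ 1 mod 13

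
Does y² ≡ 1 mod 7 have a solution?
By Euler's criterion: 1^{3} ≡ 1 mod 7. Since this equals 1, 1 is a QR.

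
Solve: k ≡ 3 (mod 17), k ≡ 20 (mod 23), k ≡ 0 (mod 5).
M = 17 × 23 × 5 = 1955. M₁ = 115, y₁ ≡ 4 (mod 17). M₂ = 85, y₂ ≡ 13 (mod 23). M₃ = 391, y₃ ≡ 1 (mod 5). k = 3×115×4 + 20×85×13 + 0×391×1 ≡ 20 (mod 1955)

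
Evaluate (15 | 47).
(15/47) = 15^{23} mod 47 = -1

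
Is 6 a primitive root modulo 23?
6^{11} ≡ 1 mod 23 and 11 < 22, so ord_23(6) = 11 ≠ 22 and 6 is not a primitive root.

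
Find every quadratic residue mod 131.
QRs mod 131: {1, 3, 4, 5, 7, 9, 11, 12, 13, 15, 16, 20, 21, 25, 27, 28, 33, 34, 35, 36, 38, 39, 41, 43, 44, 45, 46, 48, 49, 52, 53, 55, 58, 59, 60, 61, 62, 63, 64, 65, 74, 75, 77, 80, 81, 84, 89, 91, 94, 99, 100, 101, 102, 105, 107, 108, 109, 112, 113, 114, 117, 121, 123, 125, 129}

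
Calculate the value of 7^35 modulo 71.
By repeated squaring mod 71: 7^{1}≡7, 7^{2}≡49, 7^{4}≡58, 7^{8}≡27, 7^{16}≡19, 7^{32}≡6. Then 7^{35} = 7^{32+2+1} ≡ 6 × 49 × 7 ≡ 70 mod 71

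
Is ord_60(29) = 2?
Powers of 29 mod 60: 29^1≡29, 29^2≡1. First k with 29^k≡1 is k=2. Yes, ord_60(29) = 2.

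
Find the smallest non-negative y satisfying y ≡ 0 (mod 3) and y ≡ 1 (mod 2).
M = 3 × 2 = 6. M₁ = 2, y₁ ≡ 2 (mod 3). M₂ = 3, y₂ ≡ 1 (mod 2). y = 0×2×2 + 1×3×1 ≡ 3 (mod 6)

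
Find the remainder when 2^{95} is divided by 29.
By Fermat: 2^{28} ≡ 1 (mod 29). 95 = 3×28 + 11. So 2^{95} ≡ 2^{11} ≡ 18 (mod 29)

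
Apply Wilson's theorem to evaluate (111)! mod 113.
(112)! = (111)! × (112) ≡ -1 (mod 113). So (111)! ≡ -1 × (112)^(-1) ≡ (-1)×(-1) = 1 (mod 113)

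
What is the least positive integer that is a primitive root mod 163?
g = 2. For each prime q|162: 2^{81}≡162, 2^{54}≡104, none ≡ 1, so ord_163(2) = 162 and 2 is a primitive root.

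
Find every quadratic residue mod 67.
Squares in Z_67*: {1, 4, 6, 9, 10, 14, 15, 16, 17, 19, 21, 22, 23, 24, 25, 26, 29, 33, 35, 36, 37, 39, 40, 47, 49, 54, 55, 56, 59, 60, 62, 64, 65}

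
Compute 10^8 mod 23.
By repeated squaring (mod 23): 10^{1}≡10, 10^{2}≡8, 10^{4}≡18, 10^{8}≡2. So 10^{8} ≡ 2 (mod 23)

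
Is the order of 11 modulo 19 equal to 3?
Powers of 11 mod 19: 11^1≡11, 11^2≡7, 11^3≡1. First k with 11^k≡1 is k=3. Yes, ord_19(11) = 3.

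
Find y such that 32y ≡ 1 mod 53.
Since 53 is prime, by Fermat 32^(-1) ≡ 32^{51} ≡ 5 mod 53. Verify: 32 × 5 = 160 ≡ 1 mod 53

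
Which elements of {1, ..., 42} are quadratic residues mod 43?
QRs mod 43: {1, 4, 6, 9, 10, 11, 13, 14, 15, 16, 17, 21, 23, 24, 25, 31, 35, 36, 38, 40, 41}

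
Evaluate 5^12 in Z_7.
Using Fermat: 5^{6} ≡ 1 (mod 7). 12 ≡ 0 (mod 6). So 5^{12} ≡ 5^{0} ≡ 1 (mod 7)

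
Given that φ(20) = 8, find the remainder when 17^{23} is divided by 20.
By Euler: 17^{8} ≡ 1 (mod 20) since gcd(17, 20) = 1. 23 = 2×8 + 7. So 17^{23} ≡ 17^{7} ≡ 13 (mod 20)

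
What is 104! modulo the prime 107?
(106)! = (104)! × (105) × (106) ≡ -1 mod 107. So (104)! ≡ -1 × [(106)(105)]^(-1) ≡ 53 mod 107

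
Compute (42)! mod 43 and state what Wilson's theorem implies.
(42)! mod 43 = 42. Since this equals -1 mod 43, Wilson confirms 43 is prime.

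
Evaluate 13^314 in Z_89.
Using Fermat: 13^{88} ≡ 1 (mod 89). 314 ≡ 50 (mod 88). So 13^{314} ≡ 13^{50} ≡ 17 (mod 89)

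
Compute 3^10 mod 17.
By repeated squaring mod 17: 3^{1}≡3, 3^{2}≡9, 3^{4}≡13, 3^{8}≡16. Then 3^{10} = 3^{8+2} ≡ 16 × 9 ≡ 8 mod 17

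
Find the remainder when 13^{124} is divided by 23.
By Fermat: 13^{22} ≡ 1 (mod 23). 124 = 5×22 + 14. So 13^{124} ≡ 13^{14} ≡ 12 (mod 23)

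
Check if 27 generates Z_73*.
27^{4} ≡ 1 mod 73 and 4 < 72, so ord_73(27) = 4 ≠ 72 and 27 is not a primitive root.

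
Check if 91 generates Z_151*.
91^{25} ≡ 1 (mod 151) and 25 < 150, so ord_151(91) = 25 ≠ 150 and 91 is not a primitive root.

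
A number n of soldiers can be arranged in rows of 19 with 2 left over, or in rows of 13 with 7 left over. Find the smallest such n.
M = 19 × 13 = 247. M₁ = 13, y₁ ≡ 3 (mod 19). M₂ = 19, y₂ ≡ 11 (mod 13). n = 2×13×3 + 7×19×11 ≡ 59 (mod 247)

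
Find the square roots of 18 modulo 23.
The square roots of 18 mod 23 are 8 and 15. Verify: 8² = 64 ≡ 18 mod 23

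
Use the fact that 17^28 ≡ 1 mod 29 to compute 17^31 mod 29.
By Fermat: 17^{28} ≡ 1 mod 29. So 17^{31} = 17^{28} · 17^{3} ≡ 17^{3} ≡ 12 mod 29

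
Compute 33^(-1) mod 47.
Since 47 is prime, by Fermat 33^(-1) ≡ 33^{45} ≡ 10 mod 47. Verify: 33 × 10 = 330 ≡ 1 mod 47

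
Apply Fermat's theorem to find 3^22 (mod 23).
By Fermat's Little Theorem, 3^{22} ≡ 1 (mod 23) since 23 is prime and gcd(3, 23) = 1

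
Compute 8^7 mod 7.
Using Fermat: 8^{6} ≡ 1 mod 7. 7 ≡ 1 mod 6. So 8^{7} ≡ 8^{1} ≡ 1 mod 7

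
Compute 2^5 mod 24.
By repeated squaring mod 24: 2^{1}≡2, 2^{2}≡4, 2^{4}≡16. Then 2^{5} = 2^{4+1} ≡ 16 × 2 ≡ 8 mod 24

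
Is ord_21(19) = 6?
Powers of 19 mod 21: 19^1≡19, 19^2≡4, 19^3≡13, 19^4≡16, 19^5≡10, 19^6≡1. First k with 19^k≡1 is k=6. Yes, ord_21(19) = 6.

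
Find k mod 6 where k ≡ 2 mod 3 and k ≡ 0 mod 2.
M = 3 × 2 = 6. M₁ = 2, y₁ ≡ 2 mod 3. M₂ = 3, y₂ ≡ 1 mod 2. k = 2×2×2 + 0×3×1 ≡ 2 mod 6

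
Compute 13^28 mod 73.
By repeated squaring (mod 73): 13^{1}≡13, 13^{2}≡23, 13^{4}≡18, 13^{8}≡32, 13^{16}≡2. Then 13^{28} = 13^{16+8+4} ≡ 2 × 32 × 18 ≡ 57 (mod 73)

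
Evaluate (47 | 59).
(47/59) = 47^{29} mod 59 = -1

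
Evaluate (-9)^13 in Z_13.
Using Fermat: (-9)^{12} ≡ 1 mod 13. 13 ≡ 1 mod 12. So (-9)^{13} ≡ (-9)^{1} ≡ 4 mod 13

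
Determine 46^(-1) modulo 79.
Since 79 is prime, by Fermat 46^(-1) ≡ 46^{77} ≡ 67 (mod 79). Verify: 46 × 67 = 3082 ≡ 1 (mod 79)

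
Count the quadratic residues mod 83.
For prime 83, there are (p-1)/2 = (83-1)/2 = 41 quadratic residues (excluding 0).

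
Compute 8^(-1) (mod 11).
Since 11 is prime, by Fermat 8^(-1) ≡ 8^{9} ≡ 7 (mod 11). Verify: 8 × 7 = 56 ≡ 1 (mod 11)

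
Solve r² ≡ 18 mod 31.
The square roots of 18 mod 31 are 7 and 24. Verify: 7² = 49 ≡ 18 mod 31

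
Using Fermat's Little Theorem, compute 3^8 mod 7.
By Fermat: 3^{6} ≡ 1 (mod 7). So 3^{8} = 3^{6} · 3^{2} ≡ 3^{2} ≡ 2 (mod 7)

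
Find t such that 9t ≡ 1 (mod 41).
Since 41 is prime, by Fermat 9^(-1) ≡ 9^{39} ≡ 32 (mod 41). Verify: 9 × 32 = 288 ≡ 1 (mod 41)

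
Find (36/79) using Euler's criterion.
(36/79) = 36^{39} mod 79 = 1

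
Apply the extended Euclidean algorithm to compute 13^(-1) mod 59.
Extended GCD: 13(-9) + 59(2) = 1. So 13^(-1) ≡ -9 ≡ 50 mod 59. Verify: 13 × 50 = 650 ≡ 1 mod 59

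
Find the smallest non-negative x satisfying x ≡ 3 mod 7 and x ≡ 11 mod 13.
M = 7 × 13 = 91. M₁ = 13, y₁ ≡ 6 mod 7. M₂ = 7, y₂ ≡ 2 mod 13. x = 3×13×6 + 11×7×2 ≡ 24 mod 91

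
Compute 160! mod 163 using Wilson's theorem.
(162)! = (160)! × (161) × (162) ≡ -1 mod 163. So (160)! ≡ -1 × [(162)(161)]^(-1) ≡ 81 mod 163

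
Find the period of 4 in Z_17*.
Powers of 4 mod 17: 4^1≡4, 4^2≡16, 4^3≡13, 4^4≡1. ord_17(4) = 4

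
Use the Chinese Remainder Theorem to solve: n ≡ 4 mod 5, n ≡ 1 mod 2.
M = 5 × 2 = 10. M₁ = 2, y₁ ≡ 3 mod 5. M₂ = 5, y₂ ≡ 1 mod 2. n = 4×2×3 + 1×5×1 ≡ 9 mod 10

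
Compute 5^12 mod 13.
Using Fermat: 5^{12} ≡ 1 (mod 13). 12 ≡ 0 (mod 12). So 5^{12} ≡ 5^{0} ≡ 1 (mod 13)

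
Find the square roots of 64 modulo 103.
The square roots of 64 mod 103 are 8 and 95. Verify: 8² = 64 ≡ 64 (mod 103)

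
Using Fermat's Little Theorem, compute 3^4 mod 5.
By Fermat's Little Theorem, 3^{4} ≡ 1 mod 5 since 5 is prime and gcd(3, 5) = 1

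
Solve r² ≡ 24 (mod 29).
The square roots of 24 mod 29 are 16 and 13. Verify: 16² = 256 ≡ 24 (mod 29)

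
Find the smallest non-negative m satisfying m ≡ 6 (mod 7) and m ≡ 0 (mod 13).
M = 7 × 13 = 91. M₁ = 13, y₁ ≡ 6 (mod 7). M₂ = 7, y₂ ≡ 2 (mod 13). m = 6×13×6 + 0×7×2 ≡ 13 (mod 91)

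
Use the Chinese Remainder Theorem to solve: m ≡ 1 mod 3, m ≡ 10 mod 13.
M = 3 × 13 = 39. M₁ = 13, y₁ ≡ 1 mod 3. M₂ = 3, y₂ ≡ 9 mod 13. m = 1×13×1 + 10×3×9 ≡ 10 mod 39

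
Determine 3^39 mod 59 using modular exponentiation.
By repeated squaring (mod 59): 3^{1}≡3, 3^{2}≡9, 3^{4}≡22, 3^{8}≡12, 3^{16}≡26, 3^{32}≡27. Then 3^{39} = 3^{32+4+2+1} ≡ 27 × 22 × 9 × 3 ≡ 49 (mod 59)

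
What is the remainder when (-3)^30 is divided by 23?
Using Fermat: (-3)^{22} ≡ 1 (mod 23). 30 ≡ 8 (mod 22). So (-3)^{30} ≡ (-3)^{8} ≡ 6 (mod 23)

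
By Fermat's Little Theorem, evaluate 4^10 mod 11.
By Fermat's Little Theorem, 4^{10} ≡ 1 mod 11 since 11 is prime and gcd(4, 11) = 1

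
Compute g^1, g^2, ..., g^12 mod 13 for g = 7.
7^1, 7^2, ..., 7^{12} mod 13: [7, 10, 5, 9, 11, 12, 6, 3, 8, 4, 2, 1]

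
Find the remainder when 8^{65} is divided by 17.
By Fermat: 8^{16} ≡ 1 mod 17. 65 = 4×16 + 1. So 8^{65} ≡ 8^{1} ≡ 8 mod 17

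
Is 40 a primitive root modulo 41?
40^{2} ≡ 1 (mod 41) and 2 < 40, so ord_41(40) = 2 ≠ 40 and 40 is not a primitive root.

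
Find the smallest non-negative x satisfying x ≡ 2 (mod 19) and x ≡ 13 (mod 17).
M = 19 × 17 = 323. M₁ = 17, y₁ ≡ 9 (mod 19). M₂ = 19, y₂ ≡ 9 (mod 17). x = 2×17×9 + 13×19×9 ≡ 268 (mod 323)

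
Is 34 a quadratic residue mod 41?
By Euler's criterion: 34^{20} ≡ 40 mod 41. Since this equals -1 (≡ 40), 34 is not a QR.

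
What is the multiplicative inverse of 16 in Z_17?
Since 17 is prime, by Fermat 16^(-1) ≡ 16^{15} ≡ 16 (mod 17). Verify: 16 × 16 = 256 ≡ 1 (mod 17)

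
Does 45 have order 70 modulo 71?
45^{7} ≡ 1 (mod 71) and 7 < 70, so ord_71(45) = 7 ≠ 70 and 45 is not a primitive root.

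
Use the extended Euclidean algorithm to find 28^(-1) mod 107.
Extended GCD: 28(-42) + 107(11) = 1. So 28^(-1) ≡ -42 ≡ 65 (mod 107). Verify: 28 × 65 = 1820 ≡ 1 (mod 107)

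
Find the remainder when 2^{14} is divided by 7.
By Fermat: 2^{6} ≡ 1 mod 7. 14 = 2×6 + 2. So 2^{14} ≡ 2^{2} ≡ 4 mod 7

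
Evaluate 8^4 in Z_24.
8^{4} = 4096 ≡ 16 (mod 24)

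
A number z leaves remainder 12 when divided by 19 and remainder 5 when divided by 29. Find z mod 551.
M = 19 × 29 = 551. M₁ = 29, y₁ ≡ 2 mod 19. M₂ = 19, y₂ ≡ 26 mod 29. z = 12×29×2 + 5×19×26 ≡ 411 mod 551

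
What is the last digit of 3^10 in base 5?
Using Fermat: 3^{4} ≡ 1 mod 5. 10 ≡ 2 mod 4. So 3^{10} ≡ 3^{2} ≡ 4 mod 5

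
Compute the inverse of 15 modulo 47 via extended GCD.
Extended GCD: 15(22) + 47(-7) = 1. So 15^(-1) ≡ 22 mod 47. Verify: 15 × 22 = 330 ≡ 1 mod 47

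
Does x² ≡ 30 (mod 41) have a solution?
By Euler's criterion: 30^{20} ≡ 40 (mod 41). Since this equals -1 (≡ 40), 30 is not a QR.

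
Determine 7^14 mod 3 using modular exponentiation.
Using Fermat: 7^{2} ≡ 1 mod 3. 14 ≡ 0 mod 2. So 7^{14} ≡ 7^{0} ≡ 1 mod 3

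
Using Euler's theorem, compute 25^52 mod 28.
By Euler: 25^{12} ≡ 1 (mod 28) since gcd(25, 28) = 1. 52 = 4×12 + 4. So 25^{52} ≡ 25^{4} ≡ 25 (mod 28)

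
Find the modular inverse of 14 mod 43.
Since 43 is prime, by Fermat 14^(-1) ≡ 14^{41} ≡ 40 (mod 43). Verify: 14 × 40 = 560 ≡ 1 (mod 43)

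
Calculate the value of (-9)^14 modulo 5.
Using Fermat: (-9)^{4} ≡ 1 mod 5. 14 ≡ 2 mod 4. So (-9)^{14} ≡ (-9)^{2} ≡ 1 mod 5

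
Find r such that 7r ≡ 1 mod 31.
Since 31 is prime, by Fermat 7^(-1) ≡ 7^{29} ≡ 9 mod 31. Verify: 7 × 9 = 63 ≡ 1 mod 31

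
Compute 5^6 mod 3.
Using Fermat: 5^{2} ≡ 1 (mod 3). 6 ≡ 0 (mod 2). So 5^{6} ≡ 5^{0} ≡ 1 (mod 3)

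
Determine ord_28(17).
Powers of 17 mod 28: 17^1≡17, 17^2≡9, 17^3≡13, 17^4≡25, 17^5≡5, 17^6≡1. Order = 6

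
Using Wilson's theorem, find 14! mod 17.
(16)! = (14)! × (15) × (16) ≡ -1 (mod 17). So (14)! ≡ -1 × [(16)(15)]^(-1) ≡ 8 (mod 17)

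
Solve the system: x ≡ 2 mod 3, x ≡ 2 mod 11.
M = 3 × 11 = 33. M₁ = 11, y₁ ≡ 2 mod 3. M₂ = 3, y₂ ≡ 4 mod 11. x = 2×11×2 + 2×3×4 ≡ 2 mod 33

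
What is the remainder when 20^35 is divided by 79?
By repeated squaring (mod 79): 20^{1}≡20, 20^{2}≡5, 20^{4}≡25, 20^{8}≡72, 20^{16}≡49, 20^{32}≡31. Then 20^{35} = 20^{32+2+1} ≡ 31 × 5 × 20 ≡ 19 (mod 79)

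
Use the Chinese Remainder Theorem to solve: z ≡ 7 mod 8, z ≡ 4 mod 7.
M = 8 × 7 = 56. M₁ = 7, y₁ ≡ 7 mod 8. M₂ = 8, y₂ ≡ 1 mod 7. z = 7×7×7 + 4×8×1 ≡ 39 mod 56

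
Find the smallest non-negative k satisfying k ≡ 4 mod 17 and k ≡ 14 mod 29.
M = 17 × 29 = 493. M₁ = 29, y₁ ≡ 10 mod 17. M₂ = 17, y₂ ≡ 12 mod 29. k = 4×29×10 + 14×17×12 ≡ 72 mod 493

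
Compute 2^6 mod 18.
By repeated squaring mod 18: 2^{1}≡2, 2^{2}≡4, 2^{4}≡16. Then 2^{6} = 2^{4+2} ≡ 16 × 4 ≡ 10 mod 18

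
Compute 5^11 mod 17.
By repeated squaring (mod 17): 5^{1}≡5, 5^{2}≡8, 5^{4}≡13, 5^{8}≡16. Then 5^{11} = 5^{8+2+1} ≡ 16 × 8 × 5 ≡ 11 (mod 17)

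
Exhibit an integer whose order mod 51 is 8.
2 has order 8 mod 51 since 2^{8} ≡ 1 mod 51 and no smaller power works.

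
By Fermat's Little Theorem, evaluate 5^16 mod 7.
By Fermat: 5^{6} ≡ 1 (mod 7). 16 = 2×6 + 4. So 5^{16} ≡ 5^{4} ≡ 2 (mod 7)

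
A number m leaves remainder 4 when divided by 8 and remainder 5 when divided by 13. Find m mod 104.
M = 8 × 13 = 104. M₁ = 13, y₁ ≡ 5 mod 8. M₂ = 8, y₂ ≡ 5 mod 13. m = 4×13×5 + 5×8×5 ≡ 44 mod 104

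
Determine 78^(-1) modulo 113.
Since 113 is prime, by Fermat 78^(-1) ≡ 78^{111} ≡ 71 (mod 113). Verify: 78 × 71 = 5538 ≡ 1 (mod 113)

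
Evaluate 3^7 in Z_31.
By repeated squaring (mod 31): 3^{1}≡3, 3^{2}≡9, 3^{4}≡19. Then 3^{7} = 3^{4+2+1} ≡ 19 × 9 × 3 ≡ 17 (mod 31)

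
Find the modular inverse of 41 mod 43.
Since 43 is prime, by Fermat 41^(-1) ≡ 41^{41} ≡ 21 (mod 43). Verify: 41 × 21 = 861 ≡ 1 (mod 43)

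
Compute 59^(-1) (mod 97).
Since 97 is prime, by Fermat 59^(-1) ≡ 59^{95} ≡ 74 (mod 97). Verify: 59 × 74 = 4366 ≡ 1 (mod 97)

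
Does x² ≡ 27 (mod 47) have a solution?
By Euler's criterion: 27^{23} ≡ 1 (mod 47). Since this equals 1, 27 is a QR.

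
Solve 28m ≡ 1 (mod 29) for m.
Since 29 is prime, by Fermat 28^(-1) ≡ 28^{27} ≡ 28 (mod 29). Verify: 28 × 28 = 784 ≡ 1 (mod 29)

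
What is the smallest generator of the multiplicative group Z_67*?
g = 2. For each prime q|66: 2^{33}≡66, 2^{22}≡37, 2^{6}≡64, none ≡ 1, so ord_67(2) = 66 and 2 is a primitive root.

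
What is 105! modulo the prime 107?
(106)! = (105)! × (106) ≡ -1 (mod 107). So (105)! ≡ -1 × (106)^(-1) ≡ (-1)×(-1) = 1 (mod 107)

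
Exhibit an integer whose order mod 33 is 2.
10 has order 2 mod 33 since 10^{2} ≡ 1 mod 33 and no smaller power works.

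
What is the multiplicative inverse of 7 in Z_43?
Since 43 is prime, by Fermat 7^(-1) ≡ 7^{41} ≡ 37 (mod 43). Verify: 7 × 37 = 259 ≡ 1 (mod 43)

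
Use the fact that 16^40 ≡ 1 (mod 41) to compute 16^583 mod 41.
By Fermat: 16^{40} ≡ 1 (mod 41). 583 ≡ 23 (mod 40). So 16^{583} ≡ 16^{23} ≡ 37 (mod 41)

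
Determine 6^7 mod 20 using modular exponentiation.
By repeated squaring (mod 20): 6^{1}≡6, 6^{2}≡16, 6^{4}≡16. Then 6^{7} = 6^{4+2+1} ≡ 16 × 16 × 6 ≡ 16 (mod 20)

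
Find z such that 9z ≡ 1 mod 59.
Since 59 is prime, by Fermat 9^(-1) ≡ 9^{57} ≡ 46 mod 59. Verify: 9 × 46 = 414 ≡ 1 mod 59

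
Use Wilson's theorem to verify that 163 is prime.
(162)! mod 163 = 162. Since this equals -1 mod 163, Wilson confirms 163 is prime.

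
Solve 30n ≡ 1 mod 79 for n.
Since 79 is prime, by Fermat 30^(-1) ≡ 30^{77} ≡ 29 mod 79. Verify: 30 × 29 = 870 ≡ 1 mod 79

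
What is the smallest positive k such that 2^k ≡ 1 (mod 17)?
Powers of 2 mod 17: 2^1≡2, 2^2≡4, 2^3≡8, 2^4≡16, 2^5≡15, 2^6≡13, 2^7≡9, 2^8≡1. Order = 8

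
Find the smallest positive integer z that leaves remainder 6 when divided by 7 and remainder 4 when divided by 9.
M = 7 × 9 = 63. M₁ = 9, y₁ ≡ 4 (mod 7). M₂ = 7, y₂ ≡ 4 (mod 9). z = 6×9×4 + 4×7×4 ≡ 13 (mod 63)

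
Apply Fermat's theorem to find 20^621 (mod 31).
By Fermat: 20^{30} ≡ 1 (mod 31). 621 ≡ 21 (mod 30). So 20^{621} ≡ 20^{21} ≡ 4 (mod 31)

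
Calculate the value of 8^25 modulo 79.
By repeated squaring mod 79: 8^{1}≡8, 8^{2}≡64, 8^{4}≡67, 8^{8}≡65, 8^{16}≡38. Then 8^{25} = 8^{16+8+1} ≡ 38 × 65 × 8 ≡ 10 mod 79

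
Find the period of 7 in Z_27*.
Powers of 7 mod 27: 7^1≡7, 7^2≡22, 7^3≡19, 7^4≡25, 7^5≡13, 7^6≡10, 7^7≡16, 7^8≡4, 7^9≡1. ord_27(7) = 9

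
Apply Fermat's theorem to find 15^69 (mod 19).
By Fermat: 15^{18} ≡ 1 (mod 19). 69 = 3×18 + 15. So 15^{69} ≡ 15^{15} ≡ 8 (mod 19)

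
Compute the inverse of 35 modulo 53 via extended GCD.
Extended GCD: 35(-3) + 53(2) = 1. So 35^(-1) ≡ -3 ≡ 50 mod 53. Verify: 35 × 50 = 1750 ≡ 1 mod 53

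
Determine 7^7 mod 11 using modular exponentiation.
By repeated squaring mod 11: 7^{1}≡7, 7^{2}≡5, 7^{4}≡3. Then 7^{7} = 7^{4+2+1} ≡ 3 × 5 × 7 ≡ 6 mod 11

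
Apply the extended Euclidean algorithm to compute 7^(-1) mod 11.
Extended GCD: 7(-3) + 11(2) = 1. So 7^(-1) ≡ -3 ≡ 8 mod 11. Verify: 7 × 8 = 56 ≡ 1 mod 11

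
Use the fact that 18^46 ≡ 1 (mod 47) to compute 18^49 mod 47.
By Fermat: 18^{46} ≡ 1 (mod 47). So 18^{49} = 18^{46} · 18^{3} ≡ 18^{3} ≡ 4 (mod 47)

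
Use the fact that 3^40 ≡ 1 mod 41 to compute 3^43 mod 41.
By Fermat: 3^{40} ≡ 1 mod 41. So 3^{43} = 3^{40} · 3^{3} ≡ 3^{3} ≡ 27 mod 41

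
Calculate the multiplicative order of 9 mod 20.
Powers of 9 mod 20: 9^1≡9, 9^2≡1. Order = 2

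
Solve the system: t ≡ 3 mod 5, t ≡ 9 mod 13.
M = 5 × 13 = 65. M₁ = 13, y₁ ≡ 2 mod 5. M₂ = 5, y₂ ≡ 8 mod 13. t = 3×13×2 + 9×5×8 ≡ 48 mod 65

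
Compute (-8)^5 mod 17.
By repeated squaring (mod 17): (-8)^{1}≡9, (-8)^{2}≡13, (-8)^{4}≡16. Then (-8)^{5} = (-8)^{4+1} ≡ 16 × 9 ≡ 8 (mod 17)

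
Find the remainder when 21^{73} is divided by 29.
By Fermat: 21^{28} ≡ 1 mod 29. 73 = 2×28 + 17. So 21^{73} ≡ 21^{17} ≡ 19 mod 29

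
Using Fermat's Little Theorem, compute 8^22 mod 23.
By Fermat's Little Theorem, 8^{22} ≡ 1 (mod 23) since 23 is prime and gcd(8, 23) = 1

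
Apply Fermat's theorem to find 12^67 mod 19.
By Fermat: 12^{18} ≡ 1 mod 19. 67 = 3×18 + 13. So 12^{67} ≡ 12^{13} ≡ 12 mod 19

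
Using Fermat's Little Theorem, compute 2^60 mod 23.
By Fermat: 2^{22} ≡ 1 mod 23. 60 = 2×22 + 16. So 2^{60} ≡ 2^{16} ≡ 9 mod 23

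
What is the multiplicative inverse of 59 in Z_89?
Since 89 is prime, by Fermat 59^(-1) ≡ 59^{87} ≡ 86 (mod 89). Verify: 59 × 86 = 5074 ≡ 1 (mod 89)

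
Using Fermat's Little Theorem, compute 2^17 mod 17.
By Fermat: 2^{16} ≡ 1 (mod 17). So 2^{17} = 2^{16} · 2^{1} ≡ 2^{1} ≡ 2 (mod 17)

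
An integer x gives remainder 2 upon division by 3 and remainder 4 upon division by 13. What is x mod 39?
M = 3 × 13 = 39. M₁ = 13, y₁ ≡ 1 mod 3. M₂ = 3, y₂ ≡ 9 mod 13. x = 2×13×1 + 4×3×9 ≡ 17 mod 39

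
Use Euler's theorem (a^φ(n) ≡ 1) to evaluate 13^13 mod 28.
By Euler: 13^{12} ≡ 1 mod 28 since gcd(13, 28) = 1. 13 = 1×12 + 1. So 13^{13} ≡ 13^{1} ≡ 13 mod 28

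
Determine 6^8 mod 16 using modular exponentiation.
By repeated squaring mod 16: 6^{1}≡6, 6^{2}≡4, 6^{4}≡0, 6^{8}≡0. So 6^{8} ≡ 0 mod 16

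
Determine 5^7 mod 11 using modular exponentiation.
By repeated squaring mod 11: 5^{1}≡5, 5^{2}≡3, 5^{4}≡9. Then 5^{7} = 5^{4+2+1} ≡ 9 × 3 × 5 ≡ 3 mod 11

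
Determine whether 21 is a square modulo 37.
By Euler's criterion: 21^{18} ≡ 1 (mod 37). Since this equals 1, 21 is a QR.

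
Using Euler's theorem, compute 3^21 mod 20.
By Euler: 3^{8} ≡ 1 mod 20 since gcd(3, 20) = 1. 21 = 2×8 + 5. So 3^{21} ≡ 3^{5} ≡ 3 mod 20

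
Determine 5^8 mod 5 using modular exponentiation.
By repeated squaring (mod 5): 5^{1}≡0, 5^{2}≡0, 5^{4}≡0, 5^{8}≡0. So 5^{8} ≡ 0 (mod 5)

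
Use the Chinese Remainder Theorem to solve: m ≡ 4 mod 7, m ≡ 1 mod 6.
M = 7 × 6 = 42. M₁ = 6, y₁ ≡ 6 mod 7. M₂ = 7, y₂ ≡ 1 mod 6. m = 4×6×6 + 1×7×1 ≡ 25 mod 42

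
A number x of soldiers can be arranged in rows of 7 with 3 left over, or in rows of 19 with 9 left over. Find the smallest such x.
M = 7 × 19 = 133. M₁ = 19, y₁ ≡ 3 (mod 7). M₂ = 7, y₂ ≡ 11 (mod 19). x = 3×19×3 + 9×7×11 ≡ 66 (mod 133)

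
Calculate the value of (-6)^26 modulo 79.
By repeated squaring mod 79: (-6)^{1}≡73, (-6)^{2}≡36, (-6)^{4}≡32, (-6)^{8}≡76, (-6)^{16}≡9. Then (-6)^{26} = (-6)^{16+8+2} ≡ 9 × 76 × 36 ≡ 55 mod 79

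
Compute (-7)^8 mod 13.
By repeated squaring mod 13: (-7)^{1}≡6, (-7)^{2}≡10, (-7)^{4}≡9, (-7)^{8}≡3. So (-7)^{8} ≡ 3 mod 13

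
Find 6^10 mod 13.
By repeated squaring mod 13: 6^{1}≡6, 6^{2}≡10, 6^{4}≡9, 6^{8}≡3. Then 6^{10} = 6^{8+2} ≡ 3 × 10 ≡ 4 mod 13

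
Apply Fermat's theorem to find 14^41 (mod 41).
By Fermat: 14^{40} ≡ 1 (mod 41). So 14^{41} = 14^{40} · 14^{1} ≡ 14^{1} ≡ 14 (mod 41)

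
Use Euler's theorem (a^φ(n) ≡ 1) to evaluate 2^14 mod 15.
By Euler: 2^{8} ≡ 1 (mod 15) since gcd(2, 15) = 1. 14 = 1×8 + 6. So 2^{14} ≡ 2^{6} ≡ 4 (mod 15)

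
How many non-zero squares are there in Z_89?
For prime 89, there are (p-1)/2 = (89-1)/2 = 44 quadratic residues (excluding 0).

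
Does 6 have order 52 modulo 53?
6^{26} ≡ 1 (mod 53) and 26 < 52, so ord_53(6) = 26 ≠ 52 and 6 is not a primitive root.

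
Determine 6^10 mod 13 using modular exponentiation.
By repeated squaring mod 13: 6^{1}≡6, 6^{2}≡10, 6^{4}≡9, 6^{8}≡3. Then 6^{10} = 6^{8+2} ≡ 3 × 10 ≡ 4 mod 13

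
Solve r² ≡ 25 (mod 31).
The square roots of 25 mod 31 are 5 and 26. Verify: 5² = 25 ≡ 25 (mod 31)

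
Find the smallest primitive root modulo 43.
g = 3. Powers: [3, 9, 27, 38, 28, 41, 37, 25, ...] generates all 42 non-zero residues.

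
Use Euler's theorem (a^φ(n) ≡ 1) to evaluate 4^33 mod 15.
By Euler: 4^{8} ≡ 1 mod 15 since gcd(4, 15) = 1. 33 = 4×8 + 1. So 4^{33} ≡ 4^{1} ≡ 4 mod 15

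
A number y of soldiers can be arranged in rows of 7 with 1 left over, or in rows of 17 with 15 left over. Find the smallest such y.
M = 7 × 17 = 119. M₁ = 17, y₁ ≡ 5 (mod 7). M₂ = 7, y₂ ≡ 5 (mod 17). y = 1×17×5 + 15×7×5 ≡ 15 (mod 119)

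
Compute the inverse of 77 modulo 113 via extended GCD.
Extended GCD: 77(-22) + 113(15) = 1. So 77^(-1) ≡ -22 ≡ 91 mod 113. Verify: 77 × 91 = 7007 ≡ 1 mod 113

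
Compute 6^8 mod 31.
By repeated squaring (mod 31): 6^{1}≡6, 6^{2}≡5, 6^{4}≡25, 6^{8}≡5. So 6^{8} ≡ 5 (mod 31)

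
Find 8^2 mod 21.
8^{2} = 64 ≡ 1 mod 21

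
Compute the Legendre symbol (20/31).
(20/31) = 20^{15} mod 31 = 1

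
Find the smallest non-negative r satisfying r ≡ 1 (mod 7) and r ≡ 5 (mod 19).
M = 7 × 19 = 133. M₁ = 19, y₁ ≡ 3 (mod 7). M₂ = 7, y₂ ≡ 11 (mod 19). r = 1×19×3 + 5×7×11 ≡ 43 (mod 133)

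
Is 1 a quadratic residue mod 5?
By Euler's criterion: 1^{2} ≡ 1 (mod 5). Since this equals 1, 1 is a QR.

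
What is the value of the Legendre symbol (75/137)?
(75/137) = 75^{68} mod 137 = -1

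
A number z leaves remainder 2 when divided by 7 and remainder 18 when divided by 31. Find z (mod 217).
M = 7 × 31 = 217. M₁ = 31, y₁ ≡ 5 (mod 7). M₂ = 7, y₂ ≡ 9 (mod 31). z = 2×31×5 + 18×7×9 ≡ 142 (mod 217)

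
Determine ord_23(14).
Powers of 14 mod 23: 14^1≡14, 14^2≡12, 14^3≡7, 14^4≡6, 14^5≡15, 14^6≡3, 14^7≡19, 14^8≡13, 14^9≡21, 14^10≡18, 14^11≡22, 14^12≡9, 14^13≡11, 14^14≡16, 14^15≡17, 14^16≡8, 14^17≡20, 14^18≡4, 14^19≡10, 14^20≡2, 14^21≡5, 14^22≡1. So the order of 14 is 22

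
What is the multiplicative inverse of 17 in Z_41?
Since 41 is prime, by Fermat 17^(-1) ≡ 17^{39} ≡ 29 (mod 41). Verify: 17 × 29 = 493 ≡ 1 (mod 41)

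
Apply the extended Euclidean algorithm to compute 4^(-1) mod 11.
Extended GCD: 4(3) + 11(-1) = 1. So 4^(-1) ≡ 3 mod 11. Verify: 4 × 3 = 12 ≡ 1 mod 11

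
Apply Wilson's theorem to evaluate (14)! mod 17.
(16)! = (14)! × (15) × (16) ≡ -1 (mod 17). So (14)! ≡ -1 × [(16)(15)]^(-1) ≡ 8 (mod 17)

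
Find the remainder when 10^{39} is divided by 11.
By Fermat: 10^{10} ≡ 1 (mod 11). 39 = 3×10 + 9. So 10^{39} ≡ 10^{9} ≡ 10 (mod 11)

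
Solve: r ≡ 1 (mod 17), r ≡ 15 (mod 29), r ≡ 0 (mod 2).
M = 17 × 29 × 2 = 986. M₁ = 58, y₁ ≡ 5 (mod 17). M₂ = 34, y₂ ≡ 6 (mod 29). M₃ = 493, y₃ ≡ 1 (mod 2). r = 1×58×5 + 15×34×6 + 0×493×1 ≡ 392 (mod 986)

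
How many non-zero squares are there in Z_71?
Exactly half the non-zero residues mod a prime are QRs: (71-1)/2 = 35.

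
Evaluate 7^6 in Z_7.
By repeated squaring (mod 7): 7^{1}≡0, 7^{2}≡0, 7^{4}≡0. Then 7^{6} = 7^{4+2} ≡ 0 × 0 ≡ 0 (mod 7)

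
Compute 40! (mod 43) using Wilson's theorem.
(42)! = (40)! × (41) × (42) ≡ -1 (mod 43). So (40)! ≡ -1 × [(42)(41)]^(-1) ≡ 21 (mod 43)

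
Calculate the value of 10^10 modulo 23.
By repeated squaring mod 23: 10^{1}≡10, 10^{2}≡8, 10^{4}≡18, 10^{8}≡2. Then 10^{10} = 10^{8+2} ≡ 2 × 8 ≡ 16 mod 23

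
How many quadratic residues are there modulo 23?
The squaring map on Z_23* is 2-to-1, so there are (22)/2 = 11 QRs.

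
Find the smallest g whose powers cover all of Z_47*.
g = 5. For each prime q|46: 5^{23}≡46, 5^{2}≡25, none ≡ 1, so ord_47(5) = 46 and 5 is a primitive root.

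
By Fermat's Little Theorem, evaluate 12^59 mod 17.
By Fermat: 12^{16} ≡ 1 mod 17. 59 = 3×16 + 11. So 12^{59} ≡ 12^{11} ≡ 6 mod 17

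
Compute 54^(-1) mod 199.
Since 199 is prime, by Fermat 54^(-1) ≡ 54^{197} ≡ 129 mod 199. Verify: 54 × 129 = 6966 ≡ 1 mod 199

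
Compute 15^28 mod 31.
By repeated squaring mod 31: 15^{1}≡15, 15^{2}≡8, 15^{4}≡2, 15^{8}≡4, 15^{16}≡16. Then 15^{28} = 15^{16+8+4} ≡ 16 × 4 × 2 ≡ 4 mod 31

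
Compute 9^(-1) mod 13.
Since 13 is prime, by Fermat 9^(-1) ≡ 9^{11} ≡ 3 mod 13. Verify: 9 × 3 = 27 ≡ 1 mod 13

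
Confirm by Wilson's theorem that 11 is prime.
(10)! mod 11 = 10. Since this equals -1 mod 11, Wilson confirms 11 is prime.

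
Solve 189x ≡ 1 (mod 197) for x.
Since 197 is prime, by Fermat 189^(-1) ≡ 189^{195} ≡ 123 (mod 197). Verify: 189 × 123 = 23247 ≡ 1 (mod 197)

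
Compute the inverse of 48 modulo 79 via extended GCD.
Extended GCD: 48(28) + 79(-17) = 1. So 48^(-1) ≡ 28 (mod 79). Verify: 48 × 28 = 1344 ≡ 1 (mod 79)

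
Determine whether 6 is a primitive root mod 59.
ord_59(6) divides 58. For each prime q|58: 6^{29}≡58, 6^{2}≡36, none ≡ 1. So 6 has order 58 and is a primitive root mod 59.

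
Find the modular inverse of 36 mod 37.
Since 37 is prime, by Fermat 36^(-1) ≡ 36^{35} ≡ 36 mod 37. Verify: 36 × 36 = 1296 ≡ 1 mod 37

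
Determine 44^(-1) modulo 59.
Since 59 is prime, by Fermat 44^(-1) ≡ 44^{57} ≡ 55 mod 59. Verify: 44 × 55 = 2420 ≡ 1 mod 59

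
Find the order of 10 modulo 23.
Powers of 10 mod 23: 10^1≡10, 10^2≡8, 10^3≡11, 10^4≡18, 10^5≡19, 10^6≡6, 10^7≡14, 10^8≡2, 10^9≡20, 10^10≡16, 10^11≡22, 10^12≡13, 10^13≡15, 10^14≡12, 10^15≡5, 10^16≡4, 10^17≡17, 10^18≡9, 10^19≡21, 10^20≡3, 10^21≡7, 10^22≡1. ord_23(10) = 22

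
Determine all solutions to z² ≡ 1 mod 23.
The square roots of 1 mod 23 are 1 and 22. Verify: 1² = 1 ≡ 1 mod 23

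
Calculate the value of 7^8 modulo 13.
By repeated squaring (mod 13): 7^{1}≡7, 7^{2}≡10, 7^{4}≡9, 7^{8}≡3. So 7^{8} ≡ 3 (mod 13)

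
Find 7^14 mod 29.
By repeated squaring mod 29: 7^{1}≡7, 7^{2}≡20, 7^{4}≡23, 7^{8}≡7. Then 7^{14} = 7^{8+4+2} ≡ 7 × 23 × 20 ≡ 1 mod 29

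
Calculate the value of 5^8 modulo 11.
By repeated squaring mod 11: 5^{1}≡5, 5^{2}≡3, 5^{4}≡9, 5^{8}≡4. So 5^{8} ≡ 4 mod 11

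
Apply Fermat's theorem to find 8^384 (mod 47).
By Fermat: 8^{46} ≡ 1 (mod 47). 384 ≡ 16 (mod 46). So 8^{384} ≡ 8^{16} ≡ 4 (mod 47)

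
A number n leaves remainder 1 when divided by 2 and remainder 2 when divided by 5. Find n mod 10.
M = 2 × 5 = 10. M₁ = 5, y₁ ≡ 1 mod 2. M₂ = 2, y₂ ≡ 3 mod 5. n = 1×5×1 + 2×2×3 ≡ 7 mod 10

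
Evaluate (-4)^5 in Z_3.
Using Fermat: (-4)^{2} ≡ 1 mod 3. 5 ≡ 1 mod 2. So (-4)^{5} ≡ (-4)^{1} ≡ 2 mod 3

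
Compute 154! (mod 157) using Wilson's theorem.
(156)! = (154)! × (155) × (156) ≡ -1 (mod 157). So (154)! ≡ -1 × [(156)(155)]^(-1) ≡ 78 (mod 157)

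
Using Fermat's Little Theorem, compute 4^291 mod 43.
By Fermat: 4^{42} ≡ 1 mod 43. 291 ≡ 39 mod 42. So 4^{291} ≡ 4^{39} ≡ 41 mod 43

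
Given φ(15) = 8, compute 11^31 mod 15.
By Euler: 11^{8} ≡ 1 (mod 15) since gcd(11, 15) = 1. 31 = 3×8 + 7. So 11^{31} ≡ 11^{7} ≡ 11 (mod 15)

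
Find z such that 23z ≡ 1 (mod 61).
Since 61 is prime, by Fermat 23^(-1) ≡ 23^{59} ≡ 8 (mod 61). Verify: 23 × 8 = 184 ≡ 1 (mod 61)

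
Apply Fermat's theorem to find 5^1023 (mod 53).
By Fermat: 5^{52} ≡ 1 (mod 53). 1023 ≡ 35 (mod 52). So 5^{1023} ≡ 5^{35} ≡ 31 (mod 53)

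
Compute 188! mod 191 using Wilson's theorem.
(190)! = (188)! × (189) × (190) ≡ -1 mod 191. So (188)! ≡ -1 × [(190)(189)]^(-1) ≡ 95 mod 191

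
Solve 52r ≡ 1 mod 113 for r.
Since 113 is prime, by Fermat 52^(-1) ≡ 52^{111} ≡ 50 mod 113. Verify: 52 × 50 = 2600 ≡ 1 mod 113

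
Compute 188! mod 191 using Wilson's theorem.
(190)! = (188)! × (189) × (190) ≡ -1 mod 191. So (188)! ≡ -1 × [(190)(189)]^(-1) ≡ 95 mod 191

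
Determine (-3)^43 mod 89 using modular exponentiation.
By repeated squaring mod 89: (-3)^{1}≡86, (-3)^{2}≡9, (-3)^{4}≡81, (-3)^{8}≡64, (-3)^{16}≡2, (-3)^{32}≡4. Then (-3)^{43} = (-3)^{32+8+2+1} ≡ 4 × 64 × 9 × 86 ≡ 30 mod 89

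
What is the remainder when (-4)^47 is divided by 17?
Using Fermat: (-4)^{16} ≡ 1 (mod 17). 47 ≡ 15 (mod 16). So (-4)^{47} ≡ (-4)^{15} ≡ 4 (mod 17)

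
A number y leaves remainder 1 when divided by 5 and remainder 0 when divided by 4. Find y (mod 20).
M = 5 × 4 = 20. M₁ = 4, y₁ ≡ 4 (mod 5). M₂ = 5, y₂ ≡ 1 (mod 4). y = 1×4×4 + 0×5×1 ≡ 16 (mod 20)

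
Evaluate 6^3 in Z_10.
6^{3} = 216 ≡ 6 mod 10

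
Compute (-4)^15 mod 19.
By repeated squaring (mod 19): (-4)^{1}≡15, (-4)^{2}≡16, (-4)^{4}≡9, (-4)^{8}≡5. Then (-4)^{15} = (-4)^{8+4+2+1} ≡ 5 × 9 × 16 × 15 ≡ 8 (mod 19)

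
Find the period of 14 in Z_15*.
Powers of 14 mod 15: 14^1≡14, 14^2≡1. Order = 2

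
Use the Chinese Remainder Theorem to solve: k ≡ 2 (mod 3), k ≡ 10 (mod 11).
M = 3 × 11 = 33. M₁ = 11, y₁ ≡ 2 (mod 3). M₂ = 3, y₂ ≡ 4 (mod 11). k = 2×11×2 + 10×3×4 ≡ 32 (mod 33)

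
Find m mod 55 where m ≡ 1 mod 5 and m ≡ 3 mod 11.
M = 5 × 11 = 55. M₁ = 11, y₁ ≡ 1 mod 5. M₂ = 5, y₂ ≡ 9 mod 11. m = 1×11×1 + 3×5×9 ≡ 36 mod 55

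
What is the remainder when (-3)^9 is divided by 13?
By repeated squaring mod 13: (-3)^{1}≡10, (-3)^{2}≡9, (-3)^{4}≡3, (-3)^{8}≡9. Then (-3)^{9} = (-3)^{8+1} ≡ 9 × 10 ≡ 12 mod 13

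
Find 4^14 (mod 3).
Using Fermat: 4^{2} ≡ 1 (mod 3). 14 ≡ 0 (mod 2). So 4^{14} ≡ 4^{0} ≡ 1 (mod 3)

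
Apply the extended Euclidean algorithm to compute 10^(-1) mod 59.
Extended GCD: 10(6) + 59(-1) = 1. So 10^(-1) ≡ 6 (mod 59). Verify: 10 × 6 = 60 ≡ 1 (mod 59)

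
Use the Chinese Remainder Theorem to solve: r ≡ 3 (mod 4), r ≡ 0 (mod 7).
M = 4 × 7 = 28. M₁ = 7, y₁ ≡ 3 (mod 4). M₂ = 4, y₂ ≡ 2 (mod 7). r = 3×7×3 + 0×4×2 ≡ 7 (mod 28)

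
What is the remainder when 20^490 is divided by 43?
Using Fermat: 20^{42} ≡ 1 (mod 43). 490 ≡ 28 (mod 42). So 20^{490} ≡ 20^{28} ≡ 6 (mod 43)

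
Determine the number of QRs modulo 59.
For prime 59, there are (p-1)/2 = (59-1)/2 = 29 quadratic residues (excluding 0).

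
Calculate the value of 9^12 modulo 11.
Using Fermat: 9^{10} ≡ 1 mod 11. 12 ≡ 2 mod 10. So 9^{12} ≡ 9^{2} ≡ 4 mod 11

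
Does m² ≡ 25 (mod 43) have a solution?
By Euler's criterion: 25^{21} ≡ 1 (mod 43). Since this equals 1, 25 is a QR.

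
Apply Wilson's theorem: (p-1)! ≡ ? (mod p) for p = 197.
By Wilson's theorem, (196)! ≡ -1 ≡ 196 mod 197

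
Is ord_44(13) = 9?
Powers of 13 mod 44: 13^1≡13, 13^2≡37, 13^3≡41, 13^4≡5, 13^5≡21, 13^6≡9, 13^7≡29, 13^8≡25, 13^9≡17, 13^10≡1. 13^9≡17≢1, so ord ≠ 9. No, the actual order is 10.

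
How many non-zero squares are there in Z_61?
For prime 61, there are (p-1)/2 = (61-1)/2 = 30 quadratic residues (excluding 0).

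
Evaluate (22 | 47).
(22/47) = 22^{23} mod 47 = -1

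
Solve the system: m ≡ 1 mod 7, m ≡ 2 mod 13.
M = 7 × 13 = 91. M₁ = 13, y₁ ≡ 6 mod 7. M₂ = 7, y₂ ≡ 2 mod 13. m = 1×13×6 + 2×7×2 ≡ 15 mod 91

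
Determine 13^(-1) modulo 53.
Since 53 is prime, by Fermat 13^(-1) ≡ 13^{51} ≡ 49 (mod 53). Verify: 13 × 49 = 637 ≡ 1 (mod 53)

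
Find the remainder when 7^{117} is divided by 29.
By Fermat: 7^{28} ≡ 1 (mod 29). 117 = 4×28 + 5. So 7^{117} ≡ 7^{5} ≡ 16 (mod 29)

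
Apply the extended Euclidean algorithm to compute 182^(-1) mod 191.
Extended GCD: 182(-85) + 191(81) = 1. So 182^(-1) ≡ -85 ≡ 106 mod 191. Verify: 182 × 106 = 19292 ≡ 1 mod 191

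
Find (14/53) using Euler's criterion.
(14/53) = 14^{26} mod 53 = -1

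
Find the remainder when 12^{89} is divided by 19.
By Fermat: 12^{18} ≡ 1 (mod 19). 89 = 4×18 + 17. So 12^{89} ≡ 12^{17} ≡ 8 (mod 19)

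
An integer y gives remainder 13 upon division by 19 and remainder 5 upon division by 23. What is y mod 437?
M = 19 × 23 = 437. M₁ = 23, y₁ ≡ 5 mod 19. M₂ = 19, y₂ ≡ 17 mod 23. y = 13×23×5 + 5×19×17 ≡ 51 mod 437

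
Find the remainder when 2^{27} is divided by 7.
By Fermat: 2^{6} ≡ 1 (mod 7). 27 = 4×6 + 3. So 2^{27} ≡ 2^{3} ≡ 1 (mod 7)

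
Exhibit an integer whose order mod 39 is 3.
16 has order 3 mod 39 since 16^{3} ≡ 1 mod 39 and no smaller power works.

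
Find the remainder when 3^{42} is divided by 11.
By Fermat: 3^{10} ≡ 1 (mod 11). 42 = 4×10 + 2. So 3^{42} ≡ 3^{2} ≡ 9 (mod 11)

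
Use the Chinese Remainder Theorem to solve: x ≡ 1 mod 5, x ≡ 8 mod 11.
M = 5 × 11 = 55. M₁ = 11, y₁ ≡ 1 mod 5. M₂ = 5, y₂ ≡ 9 mod 11. x = 1×11×1 + 8×5×9 ≡ 41 mod 55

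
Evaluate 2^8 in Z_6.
By repeated squaring (mod 6): 2^{1}≡2, 2^{2}≡4, 2^{4}≡4, 2^{8}≡4. So 2^{8} ≡ 4 (mod 6)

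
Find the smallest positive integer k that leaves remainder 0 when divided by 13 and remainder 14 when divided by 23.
M = 13 × 23 = 299. M₁ = 23, y₁ ≡ 4 (mod 13). M₂ = 13, y₂ ≡ 16 (mod 23). k = 0×23×4 + 14×13×16 ≡ 221 (mod 299)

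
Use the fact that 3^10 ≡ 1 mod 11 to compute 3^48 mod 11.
By Fermat: 3^{10} ≡ 1 mod 11. 48 = 4×10 + 8. So 3^{48} ≡ 3^{8} ≡ 5 mod 11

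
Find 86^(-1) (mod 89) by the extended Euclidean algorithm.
Extended GCD: 86(-30) + 89(29) = 1. So 86^(-1) ≡ -30 ≡ 59 (mod 89). Verify: 86 × 59 = 5074 ≡ 1 (mod 89)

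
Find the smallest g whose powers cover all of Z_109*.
g = 6. For each prime q|108: 6^{54}≡108, 6^{36}≡63, none ≡ 1, so ord_109(6) = 108 and 6 is a primitive root.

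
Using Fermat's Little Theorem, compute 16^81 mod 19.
By Fermat: 16^{18} ≡ 1 (mod 19). 81 = 4×18 + 9. So 16^{81} ≡ 16^{9} ≡ 1 (mod 19)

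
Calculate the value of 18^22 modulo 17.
Using Fermat: 18^{16} ≡ 1 (mod 17). 22 ≡ 6 (mod 16). So 18^{22} ≡ 18^{6} ≡ 1 (mod 17)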